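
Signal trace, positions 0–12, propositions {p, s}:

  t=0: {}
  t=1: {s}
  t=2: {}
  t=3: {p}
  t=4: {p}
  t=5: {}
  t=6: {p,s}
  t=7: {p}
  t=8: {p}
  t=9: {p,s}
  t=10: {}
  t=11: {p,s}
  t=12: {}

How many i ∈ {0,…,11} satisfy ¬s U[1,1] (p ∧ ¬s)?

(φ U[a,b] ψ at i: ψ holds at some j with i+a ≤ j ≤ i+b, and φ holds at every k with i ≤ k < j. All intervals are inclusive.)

3

Evaluate at each i in [0,11]:
  i=0: ✗ (no rhs in [1,1])
  i=1: ✗ (no rhs in [2,2])
  i=2: ✓ (rhs at j=3; lhs holds on [2,2])
  i=3: ✓ (rhs at j=4; lhs holds on [3,3])
  i=4: ✗ (no rhs in [5,5])
  i=5: ✗ (no rhs in [6,6])
  i=6: ✗ (lhs fails at k=6 before rhs at j=7)
  i=7: ✓ (rhs at j=8; lhs holds on [7,7])
  i=8: ✗ (no rhs in [9,9])
  i=9: ✗ (no rhs in [10,10])
  i=10: ✗ (no rhs in [11,11])
  i=11: ✗ (no rhs in [12,12])
Positions where it holds: {2, 3, 7} → 3.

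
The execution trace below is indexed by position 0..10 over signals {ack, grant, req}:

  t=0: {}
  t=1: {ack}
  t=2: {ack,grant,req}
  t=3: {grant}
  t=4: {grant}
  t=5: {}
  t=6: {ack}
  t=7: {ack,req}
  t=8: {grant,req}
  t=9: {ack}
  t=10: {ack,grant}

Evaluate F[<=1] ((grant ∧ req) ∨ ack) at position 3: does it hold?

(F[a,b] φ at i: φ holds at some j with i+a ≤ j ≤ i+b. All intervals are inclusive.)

Check ((grant ∧ req) ∨ ack) at each j in [3,4]:
  j=3: false
  j=4: false
No position in the window satisfies it → formula fails.

Does not hold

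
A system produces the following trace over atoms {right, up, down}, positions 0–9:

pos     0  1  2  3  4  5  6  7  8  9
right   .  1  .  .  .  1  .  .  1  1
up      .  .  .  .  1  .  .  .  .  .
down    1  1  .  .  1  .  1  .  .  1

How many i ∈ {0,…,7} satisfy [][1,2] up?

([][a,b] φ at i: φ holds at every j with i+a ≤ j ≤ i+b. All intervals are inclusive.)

Evaluate at each i in [0,7]:
  i=0: ✗ (fails at j=1)
  i=1: ✗ (fails at j=2)
  i=2: ✗ (fails at j=3)
  i=3: ✗ (fails at j=5)
  i=4: ✗ (fails at j=5)
  i=5: ✗ (fails at j=6)
  i=6: ✗ (fails at j=7)
  i=7: ✗ (fails at j=8)
Positions where it holds: {} → 0.

0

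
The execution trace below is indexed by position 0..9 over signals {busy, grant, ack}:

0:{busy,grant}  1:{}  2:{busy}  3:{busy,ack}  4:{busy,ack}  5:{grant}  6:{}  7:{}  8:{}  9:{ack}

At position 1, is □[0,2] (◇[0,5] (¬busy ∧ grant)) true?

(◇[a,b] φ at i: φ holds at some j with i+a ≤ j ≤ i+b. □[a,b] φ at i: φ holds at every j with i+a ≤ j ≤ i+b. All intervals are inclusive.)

Holds

Check ◇[0,5] (¬busy ∧ grant) at every j in [1,3]:
  j=1: holds (witness at 5)
  j=2: holds (witness at 5)
  j=3: holds (witness at 5)
All positions satisfy it → formula holds.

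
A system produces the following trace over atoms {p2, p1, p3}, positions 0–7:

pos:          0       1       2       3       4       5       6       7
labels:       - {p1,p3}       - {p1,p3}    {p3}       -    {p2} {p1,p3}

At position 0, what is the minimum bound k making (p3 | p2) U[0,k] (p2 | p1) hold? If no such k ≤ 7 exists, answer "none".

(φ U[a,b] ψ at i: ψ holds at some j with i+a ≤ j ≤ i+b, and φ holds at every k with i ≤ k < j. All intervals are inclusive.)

Need earliest j ≥ 0 with (p2 | p1), and (p3 | p2) at every k in [0,j-1].
  j=0: rhs fails.
  j=1: rhs holds but lhs fails at k=0.
  j=2: rhs fails.
  j=3: rhs holds but lhs fails at k=0.
  j=4: rhs fails.
  j=5: rhs fails.
  j=6: rhs holds but lhs fails at k=0.
  j=7: rhs holds but lhs fails at k=0.
No witness within the range → none.

none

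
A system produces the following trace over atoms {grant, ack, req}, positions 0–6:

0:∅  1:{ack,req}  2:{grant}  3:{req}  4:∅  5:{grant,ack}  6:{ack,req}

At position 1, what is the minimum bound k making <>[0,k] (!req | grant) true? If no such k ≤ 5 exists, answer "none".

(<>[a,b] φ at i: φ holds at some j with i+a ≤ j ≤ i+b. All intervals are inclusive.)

Scan j = 1,2,… for (!req | grant):
  j=1: fails
  j=2: holds
First hit at j=2, so smallest k = 2-1 = 1.

1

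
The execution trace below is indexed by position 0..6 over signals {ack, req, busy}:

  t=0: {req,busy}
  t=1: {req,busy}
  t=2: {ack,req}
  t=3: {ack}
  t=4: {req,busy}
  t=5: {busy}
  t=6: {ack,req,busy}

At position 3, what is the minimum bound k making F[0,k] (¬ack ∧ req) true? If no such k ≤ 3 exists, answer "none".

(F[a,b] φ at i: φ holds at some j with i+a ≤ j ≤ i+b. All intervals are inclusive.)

Scan j = 3,4,… for (¬ack ∧ req):
  j=3: fails
  j=4: holds
First hit at j=4, so smallest k = 4-3 = 1.

1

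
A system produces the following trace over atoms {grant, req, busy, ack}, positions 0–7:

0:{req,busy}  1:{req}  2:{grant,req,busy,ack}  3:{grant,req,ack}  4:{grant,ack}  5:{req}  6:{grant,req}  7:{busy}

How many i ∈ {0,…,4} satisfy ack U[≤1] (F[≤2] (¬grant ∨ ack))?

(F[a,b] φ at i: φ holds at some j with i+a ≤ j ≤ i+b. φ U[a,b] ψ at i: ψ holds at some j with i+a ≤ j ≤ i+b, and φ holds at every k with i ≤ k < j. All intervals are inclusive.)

Evaluate at each i in [0,4]:
  i=0: ✓ (rhs at j=0)
  i=1: ✓ (rhs at j=1)
  i=2: ✓ (rhs at j=2)
  i=3: ✓ (rhs at j=3)
  i=4: ✓ (rhs at j=4)
Positions where it holds: {0, 1, 2, 3, 4} → 5.

5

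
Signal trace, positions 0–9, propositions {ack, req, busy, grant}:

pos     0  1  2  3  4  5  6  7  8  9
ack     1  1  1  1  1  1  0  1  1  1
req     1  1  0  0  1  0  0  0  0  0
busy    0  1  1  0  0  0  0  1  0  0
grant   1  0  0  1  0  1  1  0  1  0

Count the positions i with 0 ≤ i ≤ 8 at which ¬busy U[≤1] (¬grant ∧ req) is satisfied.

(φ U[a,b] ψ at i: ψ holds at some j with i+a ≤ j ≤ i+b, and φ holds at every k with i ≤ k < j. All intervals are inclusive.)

4

Evaluate at each i in [0,8]:
  i=0: ✓ (rhs at j=1; lhs holds on [0,0])
  i=1: ✓ (rhs at j=1)
  i=2: ✗ (no rhs in [2,3])
  i=3: ✓ (rhs at j=4; lhs holds on [3,3])
  i=4: ✓ (rhs at j=4)
  i=5: ✗ (no rhs in [5,6])
  i=6: ✗ (no rhs in [6,7])
  i=7: ✗ (no rhs in [7,8])
  i=8: ✗ (no rhs in [8,9])
Positions where it holds: {0, 1, 3, 4} → 4.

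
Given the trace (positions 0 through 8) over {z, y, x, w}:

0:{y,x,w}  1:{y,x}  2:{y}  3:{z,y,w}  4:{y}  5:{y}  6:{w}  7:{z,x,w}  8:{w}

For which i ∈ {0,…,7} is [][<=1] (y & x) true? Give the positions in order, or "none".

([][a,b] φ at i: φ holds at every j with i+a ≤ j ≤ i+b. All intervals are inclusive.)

Evaluate at each i in [0,7]:
  i=0: ✓ (all of [0,1])
  i=1: ✗ (fails at j=2)
  i=2: ✗ (fails at j=2)
  i=3: ✗ (fails at j=3)
  i=4: ✗ (fails at j=4)
  i=5: ✗ (fails at j=5)
  i=6: ✗ (fails at j=6)
  i=7: ✗ (fails at j=7)

0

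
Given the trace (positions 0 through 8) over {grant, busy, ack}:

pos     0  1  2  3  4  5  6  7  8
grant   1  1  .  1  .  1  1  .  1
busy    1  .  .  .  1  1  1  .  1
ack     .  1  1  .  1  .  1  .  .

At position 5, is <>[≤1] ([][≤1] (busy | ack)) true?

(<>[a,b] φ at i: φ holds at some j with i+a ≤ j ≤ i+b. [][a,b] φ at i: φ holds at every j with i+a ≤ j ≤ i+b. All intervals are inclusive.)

Check [][≤1] (busy | ack) at each j in [5,6]:
  j=5: holds on [5,6]
  j=6: fails at 7
Found at j=5 → formula holds.

Holds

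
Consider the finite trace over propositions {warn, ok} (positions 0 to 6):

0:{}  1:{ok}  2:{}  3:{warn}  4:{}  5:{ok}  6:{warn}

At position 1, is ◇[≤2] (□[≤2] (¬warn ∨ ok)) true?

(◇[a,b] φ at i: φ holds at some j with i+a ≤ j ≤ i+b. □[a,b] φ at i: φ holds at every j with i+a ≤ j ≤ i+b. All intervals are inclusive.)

False

Check □[≤2] (¬warn ∨ ok) at each j in [1,3]:
  j=1: fails at 3
  j=2: fails at 3
  j=3: fails at 3
No position in the window satisfies it → formula fails.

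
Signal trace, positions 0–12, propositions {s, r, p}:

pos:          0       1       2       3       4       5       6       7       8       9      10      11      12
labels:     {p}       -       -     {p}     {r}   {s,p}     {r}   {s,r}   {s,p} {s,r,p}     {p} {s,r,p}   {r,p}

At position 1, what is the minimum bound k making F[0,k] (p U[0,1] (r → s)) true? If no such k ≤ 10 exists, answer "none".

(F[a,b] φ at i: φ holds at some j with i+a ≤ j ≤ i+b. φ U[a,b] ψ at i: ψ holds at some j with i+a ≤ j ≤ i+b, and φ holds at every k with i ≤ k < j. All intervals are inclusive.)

Scan j = 1,2,… for (p U[0,1] (r → s)):
  j=1: holds
First hit at j=1, so smallest k = 1-1 = 0.

0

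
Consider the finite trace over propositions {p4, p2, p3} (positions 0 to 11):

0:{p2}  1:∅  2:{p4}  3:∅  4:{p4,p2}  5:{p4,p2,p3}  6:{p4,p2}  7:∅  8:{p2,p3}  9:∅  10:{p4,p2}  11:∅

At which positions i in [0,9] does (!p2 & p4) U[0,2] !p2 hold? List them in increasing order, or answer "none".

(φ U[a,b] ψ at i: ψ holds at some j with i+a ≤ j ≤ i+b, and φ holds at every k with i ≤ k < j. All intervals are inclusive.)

Evaluate at each i in [0,9]:
  i=0: ✗ (lhs fails at k=0 before rhs at j=1)
  i=1: ✓ (rhs at j=1)
  i=2: ✓ (rhs at j=2)
  i=3: ✓ (rhs at j=3)
  i=4: ✗ (no rhs in [4,6])
  i=5: ✗ (lhs fails at k=5 before rhs at j=7)
  i=6: ✗ (lhs fails at k=6 before rhs at j=7)
  i=7: ✓ (rhs at j=7)
  i=8: ✗ (lhs fails at k=8 before rhs at j=9)
  i=9: ✓ (rhs at j=9)

1, 2, 3, 7, 9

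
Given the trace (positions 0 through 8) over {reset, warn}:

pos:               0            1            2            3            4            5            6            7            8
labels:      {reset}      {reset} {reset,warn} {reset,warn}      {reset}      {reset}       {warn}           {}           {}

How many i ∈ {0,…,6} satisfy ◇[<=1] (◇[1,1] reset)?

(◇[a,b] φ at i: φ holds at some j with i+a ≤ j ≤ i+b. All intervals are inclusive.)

Evaluate at each i in [0,6]:
  i=0: ✓ (witness j=0)
  i=1: ✓ (witness j=1)
  i=2: ✓ (witness j=2)
  i=3: ✓ (witness j=3)
  i=4: ✓ (witness j=4)
  i=5: ✗ (none in [5,6])
  i=6: ✗ (none in [6,7])
Positions where it holds: {0, 1, 2, 3, 4} → 5.

5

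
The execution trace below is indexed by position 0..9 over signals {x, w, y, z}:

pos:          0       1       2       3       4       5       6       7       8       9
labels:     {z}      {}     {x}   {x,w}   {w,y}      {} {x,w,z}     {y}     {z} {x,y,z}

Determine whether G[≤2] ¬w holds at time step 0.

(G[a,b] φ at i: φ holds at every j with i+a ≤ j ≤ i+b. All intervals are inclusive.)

Holds

Check ¬w at every j in [0,2]:
  j=0: true
  j=1: true
  j=2: true
All positions satisfy it → formula holds.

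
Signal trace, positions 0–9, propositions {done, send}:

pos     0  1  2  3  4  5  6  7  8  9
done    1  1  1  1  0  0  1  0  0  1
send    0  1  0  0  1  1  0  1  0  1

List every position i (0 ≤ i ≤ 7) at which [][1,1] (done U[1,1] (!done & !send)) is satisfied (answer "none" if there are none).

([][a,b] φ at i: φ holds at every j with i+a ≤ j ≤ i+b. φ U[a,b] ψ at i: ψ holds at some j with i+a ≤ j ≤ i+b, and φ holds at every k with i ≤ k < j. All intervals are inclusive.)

Evaluate at each i in [0,7]:
  i=0: ✗ (fails at j=1)
  i=1: ✗ (fails at j=2)
  i=2: ✗ (fails at j=3)
  i=3: ✗ (fails at j=4)
  i=4: ✗ (fails at j=5)
  i=5: ✗ (fails at j=6)
  i=6: ✗ (fails at j=7)
  i=7: ✗ (fails at j=8)

none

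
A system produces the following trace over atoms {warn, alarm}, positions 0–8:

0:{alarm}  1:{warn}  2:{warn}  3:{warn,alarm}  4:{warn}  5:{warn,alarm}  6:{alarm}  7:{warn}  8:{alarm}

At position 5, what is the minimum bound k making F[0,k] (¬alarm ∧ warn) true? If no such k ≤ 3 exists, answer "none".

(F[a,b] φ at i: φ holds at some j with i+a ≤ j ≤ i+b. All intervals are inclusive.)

2

Scan j = 5,6,… for (¬alarm ∧ warn):
  j=5: fails
  j=6: fails
  j=7: holds
First hit at j=7, so smallest k = 7-5 = 2.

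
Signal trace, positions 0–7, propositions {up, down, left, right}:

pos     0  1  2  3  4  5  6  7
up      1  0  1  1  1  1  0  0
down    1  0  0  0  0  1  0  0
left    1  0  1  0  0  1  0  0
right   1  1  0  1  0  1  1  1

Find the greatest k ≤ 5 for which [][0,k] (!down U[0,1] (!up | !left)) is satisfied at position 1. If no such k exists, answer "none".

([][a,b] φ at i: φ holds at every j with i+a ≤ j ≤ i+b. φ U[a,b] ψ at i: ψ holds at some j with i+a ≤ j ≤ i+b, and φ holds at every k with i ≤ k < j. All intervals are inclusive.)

3

(!down U[0,1] (!up | !left)) must hold from j=1 onward; find where it first fails.
  j=1: holds
  j=2: holds
  j=3: holds
  j=4: holds
  j=5: fails
Holds on [1,4], so largest k = 3.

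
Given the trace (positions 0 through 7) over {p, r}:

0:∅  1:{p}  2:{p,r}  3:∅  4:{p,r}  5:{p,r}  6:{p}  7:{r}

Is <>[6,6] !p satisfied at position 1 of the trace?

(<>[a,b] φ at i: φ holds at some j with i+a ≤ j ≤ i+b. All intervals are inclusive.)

Yes

Check !p at each j in [7,7]:
  j=7: true
Found at j=7 → formula holds.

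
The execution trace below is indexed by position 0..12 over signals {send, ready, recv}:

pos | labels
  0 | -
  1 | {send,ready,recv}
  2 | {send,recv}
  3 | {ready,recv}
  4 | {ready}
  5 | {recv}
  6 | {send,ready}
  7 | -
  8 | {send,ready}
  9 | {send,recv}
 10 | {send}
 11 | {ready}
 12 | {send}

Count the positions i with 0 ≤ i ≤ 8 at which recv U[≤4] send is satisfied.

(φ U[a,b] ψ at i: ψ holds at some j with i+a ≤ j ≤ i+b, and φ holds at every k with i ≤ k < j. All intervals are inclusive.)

Evaluate at each i in [0,8]:
  i=0: ✗ (lhs fails at k=0 before rhs at j=1)
  i=1: ✓ (rhs at j=1)
  i=2: ✓ (rhs at j=2)
  i=3: ✗ (lhs fails at k=4 before rhs at j=6)
  i=4: ✗ (lhs fails at k=4 before rhs at j=6)
  i=5: ✓ (rhs at j=6; lhs holds on [5,5])
  i=6: ✓ (rhs at j=6)
  i=7: ✗ (lhs fails at k=7 before rhs at j=8)
  i=8: ✓ (rhs at j=8)
Positions where it holds: {1, 2, 5, 6, 8} → 5.

5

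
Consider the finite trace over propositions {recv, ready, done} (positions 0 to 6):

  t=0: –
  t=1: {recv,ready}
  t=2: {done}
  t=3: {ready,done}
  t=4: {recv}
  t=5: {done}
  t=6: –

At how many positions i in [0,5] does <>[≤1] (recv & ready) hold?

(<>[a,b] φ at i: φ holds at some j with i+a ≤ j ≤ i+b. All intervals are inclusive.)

Evaluate at each i in [0,5]:
  i=0: ✓ (witness j=1)
  i=1: ✓ (witness j=1)
  i=2: ✗ (none in [2,3])
  i=3: ✗ (none in [3,4])
  i=4: ✗ (none in [4,5])
  i=5: ✗ (none in [5,6])
Positions where it holds: {0, 1} → 2.

2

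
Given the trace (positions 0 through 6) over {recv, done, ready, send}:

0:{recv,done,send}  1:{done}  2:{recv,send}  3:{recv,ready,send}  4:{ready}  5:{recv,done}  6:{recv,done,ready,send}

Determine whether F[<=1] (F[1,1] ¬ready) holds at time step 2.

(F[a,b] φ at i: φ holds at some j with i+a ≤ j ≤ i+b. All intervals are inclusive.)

Check F[1,1] ¬ready at each j in [2,3]:
  j=2: fails (none in [3,3])
  j=3: fails (none in [4,4])
No position in the window satisfies it → formula fails.

Does not hold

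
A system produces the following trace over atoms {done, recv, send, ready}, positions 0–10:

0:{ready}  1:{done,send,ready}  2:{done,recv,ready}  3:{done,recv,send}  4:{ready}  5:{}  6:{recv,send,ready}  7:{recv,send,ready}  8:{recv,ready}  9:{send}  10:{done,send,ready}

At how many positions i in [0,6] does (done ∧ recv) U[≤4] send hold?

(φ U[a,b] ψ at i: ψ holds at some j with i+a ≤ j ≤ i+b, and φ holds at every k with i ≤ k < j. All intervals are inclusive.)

Evaluate at each i in [0,6]:
  i=0: ✗ (lhs fails at k=0 before rhs at j=1)
  i=1: ✓ (rhs at j=1)
  i=2: ✓ (rhs at j=3; lhs holds on [2,2])
  i=3: ✓ (rhs at j=3)
  i=4: ✗ (lhs fails at k=4 before rhs at j=6)
  i=5: ✗ (lhs fails at k=5 before rhs at j=6)
  i=6: ✓ (rhs at j=6)
Positions where it holds: {1, 2, 3, 6} → 4.

4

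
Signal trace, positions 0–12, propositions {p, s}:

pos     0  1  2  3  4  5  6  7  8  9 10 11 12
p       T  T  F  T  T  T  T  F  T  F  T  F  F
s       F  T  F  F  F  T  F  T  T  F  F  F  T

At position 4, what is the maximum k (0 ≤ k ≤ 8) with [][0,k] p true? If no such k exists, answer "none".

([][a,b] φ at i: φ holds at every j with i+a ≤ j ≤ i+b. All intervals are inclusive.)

p must hold from j=4 onward; find where it first fails.
  j=4: holds
  j=5: holds
  j=6: holds
  j=7: fails
Holds on [4,6], so largest k = 2.

2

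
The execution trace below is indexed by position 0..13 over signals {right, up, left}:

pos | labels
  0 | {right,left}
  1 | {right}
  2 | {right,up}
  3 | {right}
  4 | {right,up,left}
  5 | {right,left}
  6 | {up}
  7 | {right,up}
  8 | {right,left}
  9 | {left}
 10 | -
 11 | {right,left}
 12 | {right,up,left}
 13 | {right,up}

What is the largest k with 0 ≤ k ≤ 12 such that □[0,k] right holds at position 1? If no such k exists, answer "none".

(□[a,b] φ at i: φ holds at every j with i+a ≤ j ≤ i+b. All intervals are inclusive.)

right must hold from j=1 onward; find where it first fails.
  j=1: holds
  j=2: holds
  j=3: holds
  j=4: holds
  j=5: holds
  j=6: fails
Holds on [1,5], so largest k = 4.

4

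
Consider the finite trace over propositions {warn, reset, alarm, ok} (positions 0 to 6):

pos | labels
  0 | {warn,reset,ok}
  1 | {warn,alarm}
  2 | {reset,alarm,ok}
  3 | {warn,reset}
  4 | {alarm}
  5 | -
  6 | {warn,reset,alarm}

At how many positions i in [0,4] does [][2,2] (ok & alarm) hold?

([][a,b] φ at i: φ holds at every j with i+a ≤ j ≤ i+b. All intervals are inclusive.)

1

Evaluate at each i in [0,4]:
  i=0: ✓ (all of [2,2])
  i=1: ✗ (fails at j=3)
  i=2: ✗ (fails at j=4)
  i=3: ✗ (fails at j=5)
  i=4: ✗ (fails at j=6)
Positions where it holds: {0} → 1.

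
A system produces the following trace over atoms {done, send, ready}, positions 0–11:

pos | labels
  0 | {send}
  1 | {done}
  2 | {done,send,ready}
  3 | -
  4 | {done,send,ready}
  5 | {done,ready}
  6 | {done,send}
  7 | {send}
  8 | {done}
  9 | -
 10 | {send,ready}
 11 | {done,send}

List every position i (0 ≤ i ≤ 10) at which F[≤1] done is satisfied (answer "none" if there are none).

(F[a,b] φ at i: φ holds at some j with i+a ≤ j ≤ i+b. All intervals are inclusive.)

0, 1, 2, 3, 4, 5, 6, 7, 8, 10

Evaluate at each i in [0,10]:
  i=0: ✓ (witness j=1)
  i=1: ✓ (witness j=1)
  i=2: ✓ (witness j=2)
  i=3: ✓ (witness j=4)
  i=4: ✓ (witness j=4)
  i=5: ✓ (witness j=5)
  i=6: ✓ (witness j=6)
  i=7: ✓ (witness j=8)
  i=8: ✓ (witness j=8)
  i=9: ✗ (none in [9,10])
  i=10: ✓ (witness j=11)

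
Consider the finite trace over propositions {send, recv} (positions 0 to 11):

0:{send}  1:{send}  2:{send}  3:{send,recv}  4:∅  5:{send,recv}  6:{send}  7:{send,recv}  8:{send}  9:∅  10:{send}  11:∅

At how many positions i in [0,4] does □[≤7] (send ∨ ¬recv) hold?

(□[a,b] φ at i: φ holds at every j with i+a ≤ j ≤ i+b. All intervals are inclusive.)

Evaluate at each i in [0,4]:
  i=0: ✓ (all of [0,7])
  i=1: ✓ (all of [1,8])
  i=2: ✓ (all of [2,9])
  i=3: ✓ (all of [3,10])
  i=4: ✓ (all of [4,11])
Positions where it holds: {0, 1, 2, 3, 4} → 5.

5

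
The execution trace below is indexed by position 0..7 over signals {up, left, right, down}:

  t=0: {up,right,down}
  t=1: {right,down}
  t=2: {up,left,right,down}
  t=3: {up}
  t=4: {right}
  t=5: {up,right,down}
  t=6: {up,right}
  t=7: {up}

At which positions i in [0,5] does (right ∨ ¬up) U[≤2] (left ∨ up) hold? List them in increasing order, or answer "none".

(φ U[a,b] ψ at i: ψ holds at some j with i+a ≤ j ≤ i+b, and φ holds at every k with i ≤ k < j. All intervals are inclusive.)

Evaluate at each i in [0,5]:
  i=0: ✓ (rhs at j=0)
  i=1: ✓ (rhs at j=2; lhs holds on [1,1])
  i=2: ✓ (rhs at j=2)
  i=3: ✓ (rhs at j=3)
  i=4: ✓ (rhs at j=5; lhs holds on [4,4])
  i=5: ✓ (rhs at j=5)

0, 1, 2, 3, 4, 5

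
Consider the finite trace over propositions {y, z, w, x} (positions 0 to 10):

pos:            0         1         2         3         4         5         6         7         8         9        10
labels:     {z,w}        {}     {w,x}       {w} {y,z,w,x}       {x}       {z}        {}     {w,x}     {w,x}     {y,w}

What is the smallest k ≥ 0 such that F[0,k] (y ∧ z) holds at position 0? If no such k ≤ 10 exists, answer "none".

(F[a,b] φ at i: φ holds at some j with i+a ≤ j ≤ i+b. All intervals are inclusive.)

4

Scan j = 0,1,… for (y ∧ z):
  j=0: fails
  j=1: fails
  j=2: fails
  j=3: fails
  j=4: holds
First hit at j=4, so smallest k = 4-0 = 4.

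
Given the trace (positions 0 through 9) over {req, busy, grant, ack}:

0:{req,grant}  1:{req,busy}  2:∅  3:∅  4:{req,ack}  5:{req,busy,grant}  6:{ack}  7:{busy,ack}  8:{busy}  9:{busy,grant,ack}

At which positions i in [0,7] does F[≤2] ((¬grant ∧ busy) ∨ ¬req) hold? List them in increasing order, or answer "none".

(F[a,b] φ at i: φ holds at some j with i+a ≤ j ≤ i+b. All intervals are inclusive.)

Evaluate at each i in [0,7]:
  i=0: ✓ (witness j=1)
  i=1: ✓ (witness j=1)
  i=2: ✓ (witness j=2)
  i=3: ✓ (witness j=3)
  i=4: ✓ (witness j=6)
  i=5: ✓ (witness j=6)
  i=6: ✓ (witness j=6)
  i=7: ✓ (witness j=7)

0, 1, 2, 3, 4, 5, 6, 7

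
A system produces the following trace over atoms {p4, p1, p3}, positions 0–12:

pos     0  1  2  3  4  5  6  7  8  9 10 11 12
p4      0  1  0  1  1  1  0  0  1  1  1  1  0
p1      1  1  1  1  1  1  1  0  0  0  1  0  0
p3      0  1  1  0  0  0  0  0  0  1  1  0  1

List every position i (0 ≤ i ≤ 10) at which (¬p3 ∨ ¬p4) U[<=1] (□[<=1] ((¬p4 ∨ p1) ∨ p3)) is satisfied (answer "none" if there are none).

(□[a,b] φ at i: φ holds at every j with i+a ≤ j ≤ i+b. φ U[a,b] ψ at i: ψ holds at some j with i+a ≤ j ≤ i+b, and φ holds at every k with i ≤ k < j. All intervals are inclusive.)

Evaluate at each i in [0,10]:
  i=0: ✓ (rhs at j=0)
  i=1: ✓ (rhs at j=1)
  i=2: ✓ (rhs at j=2)
  i=3: ✓ (rhs at j=3)
  i=4: ✓ (rhs at j=4)
  i=5: ✓ (rhs at j=5)
  i=6: ✓ (rhs at j=6)
  i=7: ✗ (no rhs in [7,8])
  i=8: ✓ (rhs at j=9; lhs holds on [8,8])
  i=9: ✓ (rhs at j=9)
  i=10: ✗ (no rhs in [10,11])

0, 1, 2, 3, 4, 5, 6, 8, 9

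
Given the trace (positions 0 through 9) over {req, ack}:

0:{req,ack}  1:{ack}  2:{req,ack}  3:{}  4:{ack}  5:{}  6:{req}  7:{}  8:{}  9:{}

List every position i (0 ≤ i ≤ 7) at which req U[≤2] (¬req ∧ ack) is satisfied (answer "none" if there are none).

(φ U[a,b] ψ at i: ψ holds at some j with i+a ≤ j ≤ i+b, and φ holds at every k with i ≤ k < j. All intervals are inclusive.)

0, 1, 4

Evaluate at each i in [0,7]:
  i=0: ✓ (rhs at j=1; lhs holds on [0,0])
  i=1: ✓ (rhs at j=1)
  i=2: ✗ (lhs fails at k=3 before rhs at j=4)
  i=3: ✗ (lhs fails at k=3 before rhs at j=4)
  i=4: ✓ (rhs at j=4)
  i=5: ✗ (no rhs in [5,7])
  i=6: ✗ (no rhs in [6,8])
  i=7: ✗ (no rhs in [7,9])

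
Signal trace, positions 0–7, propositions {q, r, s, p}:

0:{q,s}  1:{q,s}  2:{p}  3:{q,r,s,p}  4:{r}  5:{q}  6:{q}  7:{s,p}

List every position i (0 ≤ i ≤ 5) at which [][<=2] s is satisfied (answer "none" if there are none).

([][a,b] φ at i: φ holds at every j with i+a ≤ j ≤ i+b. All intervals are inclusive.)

none

Evaluate at each i in [0,5]:
  i=0: ✗ (fails at j=2)
  i=1: ✗ (fails at j=2)
  i=2: ✗ (fails at j=2)
  i=3: ✗ (fails at j=4)
  i=4: ✗ (fails at j=4)
  i=5: ✗ (fails at j=5)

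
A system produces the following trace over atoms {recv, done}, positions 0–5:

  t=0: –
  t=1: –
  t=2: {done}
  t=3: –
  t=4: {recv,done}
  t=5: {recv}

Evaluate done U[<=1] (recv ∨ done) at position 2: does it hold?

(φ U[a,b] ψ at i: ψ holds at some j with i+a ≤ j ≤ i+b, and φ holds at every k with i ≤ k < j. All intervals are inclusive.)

Need some j in [2,3] with (recv ∨ done), and done at every k in [2,j-1].
  j=2: (recv ∨ done) holds; no prefix to check → satisfied.

Yes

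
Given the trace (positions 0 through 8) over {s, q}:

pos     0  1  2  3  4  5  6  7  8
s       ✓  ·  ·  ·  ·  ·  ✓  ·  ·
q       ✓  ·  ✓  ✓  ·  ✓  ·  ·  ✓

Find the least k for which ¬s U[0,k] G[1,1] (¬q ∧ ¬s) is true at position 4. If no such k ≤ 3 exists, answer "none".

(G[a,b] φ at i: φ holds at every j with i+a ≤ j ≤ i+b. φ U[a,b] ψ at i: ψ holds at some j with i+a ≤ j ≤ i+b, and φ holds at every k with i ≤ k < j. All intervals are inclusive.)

2

Need earliest j ≥ 4 with G[1,1] (¬q ∧ ¬s), and ¬s at every k in [4,j-1].
  j=4: rhs fails.
  j=5: rhs fails.
  j=6: rhs holds; lhs holds on [4,5]. k = 2.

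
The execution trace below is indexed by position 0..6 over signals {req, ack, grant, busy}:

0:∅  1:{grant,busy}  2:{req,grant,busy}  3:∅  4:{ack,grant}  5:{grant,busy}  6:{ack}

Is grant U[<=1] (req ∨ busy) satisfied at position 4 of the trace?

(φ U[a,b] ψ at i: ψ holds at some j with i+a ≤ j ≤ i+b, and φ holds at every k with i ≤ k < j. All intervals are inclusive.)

Need some j in [4,5] with (req ∨ busy), and grant at every k in [4,j-1].
  j=4: (req ∨ busy) false.
  j=5: (req ∨ busy) holds; grant holds at every k in [4,4] → satisfied.

Holds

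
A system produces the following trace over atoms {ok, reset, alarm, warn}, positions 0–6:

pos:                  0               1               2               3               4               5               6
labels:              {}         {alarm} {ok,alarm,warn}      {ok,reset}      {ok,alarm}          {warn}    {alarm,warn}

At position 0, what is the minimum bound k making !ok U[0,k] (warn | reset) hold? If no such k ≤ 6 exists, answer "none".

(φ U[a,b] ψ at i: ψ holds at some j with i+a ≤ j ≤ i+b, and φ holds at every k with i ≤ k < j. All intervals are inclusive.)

Need earliest j ≥ 0 with (warn | reset), and !ok at every k in [0,j-1].
  j=0: rhs fails.
  j=1: rhs fails.
  j=2: rhs holds; lhs holds on [0,1]. k = 2.

2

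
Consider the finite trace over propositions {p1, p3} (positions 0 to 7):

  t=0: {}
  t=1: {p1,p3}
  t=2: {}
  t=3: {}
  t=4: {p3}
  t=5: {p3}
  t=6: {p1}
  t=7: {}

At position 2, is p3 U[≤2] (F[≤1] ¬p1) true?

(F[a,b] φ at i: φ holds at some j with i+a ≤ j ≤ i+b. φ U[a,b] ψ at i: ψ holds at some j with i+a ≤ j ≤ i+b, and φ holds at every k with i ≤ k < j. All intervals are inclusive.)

Need some j in [2,4] with F[≤1] ¬p1, and p3 at every k in [2,j-1].
  j=2: F[≤1] ¬p1 holds; no prefix to check → satisfied.

Yes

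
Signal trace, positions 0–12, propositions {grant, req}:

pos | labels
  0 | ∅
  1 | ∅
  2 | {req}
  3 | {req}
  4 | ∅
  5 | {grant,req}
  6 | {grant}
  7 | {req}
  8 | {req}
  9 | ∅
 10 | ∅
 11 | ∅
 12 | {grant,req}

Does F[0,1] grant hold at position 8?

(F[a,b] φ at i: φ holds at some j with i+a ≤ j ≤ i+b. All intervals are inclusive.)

Check grant at each j in [8,9]:
  j=8: false
  j=9: false
No position in the window satisfies it → formula fails.

False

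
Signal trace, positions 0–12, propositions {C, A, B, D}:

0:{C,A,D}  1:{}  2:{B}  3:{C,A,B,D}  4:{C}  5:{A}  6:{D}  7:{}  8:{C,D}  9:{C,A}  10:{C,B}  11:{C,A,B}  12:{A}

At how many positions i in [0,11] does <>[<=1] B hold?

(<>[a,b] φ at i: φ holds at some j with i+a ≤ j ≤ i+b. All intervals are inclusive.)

Evaluate at each i in [0,11]:
  i=0: ✗ (none in [0,1])
  i=1: ✓ (witness j=2)
  i=2: ✓ (witness j=2)
  i=3: ✓ (witness j=3)
  i=4: ✗ (none in [4,5])
  i=5: ✗ (none in [5,6])
  i=6: ✗ (none in [6,7])
  i=7: ✗ (none in [7,8])
  i=8: ✗ (none in [8,9])
  i=9: ✓ (witness j=10)
  i=10: ✓ (witness j=10)
  i=11: ✓ (witness j=11)
Positions where it holds: {1, 2, 3, 9, 10, 11} → 6.

6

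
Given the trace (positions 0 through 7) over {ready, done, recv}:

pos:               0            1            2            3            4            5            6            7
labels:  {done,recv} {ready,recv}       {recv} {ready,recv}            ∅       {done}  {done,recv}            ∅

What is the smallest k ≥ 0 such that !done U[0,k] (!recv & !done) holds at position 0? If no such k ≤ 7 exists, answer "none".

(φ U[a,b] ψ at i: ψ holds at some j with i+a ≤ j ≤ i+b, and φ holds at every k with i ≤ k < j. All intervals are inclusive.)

none

Need earliest j ≥ 0 with (!recv & !done), and !done at every k in [0,j-1].
  j=0: rhs fails.
  j=1: rhs fails.
  j=2: rhs fails.
  j=3: rhs fails.
  j=4: rhs holds but lhs fails at k=0.
  j=5: rhs fails.
  j=6: rhs fails.
  j=7: rhs holds but lhs fails at k=0.
No witness within the range → none.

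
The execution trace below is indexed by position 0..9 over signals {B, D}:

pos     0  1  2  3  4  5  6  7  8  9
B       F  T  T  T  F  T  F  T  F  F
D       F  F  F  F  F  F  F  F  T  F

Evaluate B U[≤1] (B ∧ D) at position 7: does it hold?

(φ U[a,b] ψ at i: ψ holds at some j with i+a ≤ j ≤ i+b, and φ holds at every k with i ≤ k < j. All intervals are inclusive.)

False

Need some j in [7,8] with (B ∧ D), and B at every k in [7,j-1].
  j=7: (B ∧ D) false.
  j=8: (B ∧ D) false.
No j in the window works → until fails.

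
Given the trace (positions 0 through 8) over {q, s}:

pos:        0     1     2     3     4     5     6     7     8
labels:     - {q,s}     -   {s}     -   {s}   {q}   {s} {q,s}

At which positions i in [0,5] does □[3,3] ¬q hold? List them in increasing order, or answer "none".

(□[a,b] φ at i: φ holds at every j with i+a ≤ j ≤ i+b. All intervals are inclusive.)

Evaluate at each i in [0,5]:
  i=0: ✓ (all of [3,3])
  i=1: ✓ (all of [4,4])
  i=2: ✓ (all of [5,5])
  i=3: ✗ (fails at j=6)
  i=4: ✓ (all of [7,7])
  i=5: ✗ (fails at j=8)

0, 1, 2, 4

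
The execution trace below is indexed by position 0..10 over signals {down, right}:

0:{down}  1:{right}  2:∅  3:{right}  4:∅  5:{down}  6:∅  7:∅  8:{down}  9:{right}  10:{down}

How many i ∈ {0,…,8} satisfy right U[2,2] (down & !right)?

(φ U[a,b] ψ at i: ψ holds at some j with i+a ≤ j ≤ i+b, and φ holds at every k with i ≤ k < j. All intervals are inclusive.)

0

Evaluate at each i in [0,8]:
  i=0: ✗ (no rhs in [2,2])
  i=1: ✗ (no rhs in [3,3])
  i=2: ✗ (no rhs in [4,4])
  i=3: ✗ (lhs fails at k=4 before rhs at j=5)
  i=4: ✗ (no rhs in [6,6])
  i=5: ✗ (no rhs in [7,7])
  i=6: ✗ (lhs fails at k=6 before rhs at j=8)
  i=7: ✗ (no rhs in [9,9])
  i=8: ✗ (lhs fails at k=8 before rhs at j=10)
Positions where it holds: {} → 0.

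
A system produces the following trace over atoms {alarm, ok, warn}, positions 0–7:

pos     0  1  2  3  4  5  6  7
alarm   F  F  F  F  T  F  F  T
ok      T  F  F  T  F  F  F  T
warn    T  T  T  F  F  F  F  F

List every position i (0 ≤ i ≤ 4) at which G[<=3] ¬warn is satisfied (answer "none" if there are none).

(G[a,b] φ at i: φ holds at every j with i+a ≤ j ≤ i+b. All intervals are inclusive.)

3, 4

Evaluate at each i in [0,4]:
  i=0: ✗ (fails at j=0)
  i=1: ✗ (fails at j=1)
  i=2: ✗ (fails at j=2)
  i=3: ✓ (all of [3,6])
  i=4: ✓ (all of [4,7])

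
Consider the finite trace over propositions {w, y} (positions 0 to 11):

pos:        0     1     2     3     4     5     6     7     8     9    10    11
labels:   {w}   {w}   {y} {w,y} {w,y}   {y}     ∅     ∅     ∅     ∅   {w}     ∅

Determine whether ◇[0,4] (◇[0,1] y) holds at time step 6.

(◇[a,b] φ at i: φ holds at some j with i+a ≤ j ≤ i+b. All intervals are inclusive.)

Does not hold

Check ◇[0,1] y at each j in [6,10]:
  j=6: fails (none in [6,7])
  j=7: fails (none in [7,8])
  j=8: fails (none in [8,9])
  j=9: fails (none in [9,10])
  j=10: fails (none in [10,11])
No position in the window satisfies it → formula fails.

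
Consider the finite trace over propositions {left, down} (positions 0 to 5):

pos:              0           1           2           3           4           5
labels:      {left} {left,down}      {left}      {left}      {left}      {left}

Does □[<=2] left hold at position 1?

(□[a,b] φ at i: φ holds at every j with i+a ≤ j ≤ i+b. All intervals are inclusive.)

Holds

Check left at every j in [1,3]:
  j=1: true
  j=2: true
  j=3: true
All positions satisfy it → formula holds.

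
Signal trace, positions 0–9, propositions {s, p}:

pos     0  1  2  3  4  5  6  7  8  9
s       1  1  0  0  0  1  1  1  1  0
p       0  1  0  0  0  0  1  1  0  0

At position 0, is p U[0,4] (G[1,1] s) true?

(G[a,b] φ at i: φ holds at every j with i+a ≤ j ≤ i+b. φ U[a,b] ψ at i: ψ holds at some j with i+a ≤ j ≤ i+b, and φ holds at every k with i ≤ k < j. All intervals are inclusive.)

Need some j in [0,4] with G[1,1] s, and p at every k in [0,j-1].
  j=0: G[1,1] s holds; no prefix to check → satisfied.

Holds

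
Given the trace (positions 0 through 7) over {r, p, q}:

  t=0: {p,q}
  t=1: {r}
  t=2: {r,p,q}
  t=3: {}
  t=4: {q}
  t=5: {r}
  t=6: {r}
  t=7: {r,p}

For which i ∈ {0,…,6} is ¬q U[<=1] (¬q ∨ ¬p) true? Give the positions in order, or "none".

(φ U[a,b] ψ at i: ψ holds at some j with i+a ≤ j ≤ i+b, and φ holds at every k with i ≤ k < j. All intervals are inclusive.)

1, 3, 4, 5, 6

Evaluate at each i in [0,6]:
  i=0: ✗ (lhs fails at k=0 before rhs at j=1)
  i=1: ✓ (rhs at j=1)
  i=2: ✗ (lhs fails at k=2 before rhs at j=3)
  i=3: ✓ (rhs at j=3)
  i=4: ✓ (rhs at j=4)
  i=5: ✓ (rhs at j=5)
  i=6: ✓ (rhs at j=6)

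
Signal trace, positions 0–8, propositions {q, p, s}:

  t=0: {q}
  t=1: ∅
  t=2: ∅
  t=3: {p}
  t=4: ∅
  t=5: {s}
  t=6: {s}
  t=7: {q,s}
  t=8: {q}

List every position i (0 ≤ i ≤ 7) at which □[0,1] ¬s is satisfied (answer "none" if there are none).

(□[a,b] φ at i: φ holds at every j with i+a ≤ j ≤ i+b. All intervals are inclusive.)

0, 1, 2, 3

Evaluate at each i in [0,7]:
  i=0: ✓ (all of [0,1])
  i=1: ✓ (all of [1,2])
  i=2: ✓ (all of [2,3])
  i=3: ✓ (all of [3,4])
  i=4: ✗ (fails at j=5)
  i=5: ✗ (fails at j=5)
  i=6: ✗ (fails at j=6)
  i=7: ✗ (fails at j=7)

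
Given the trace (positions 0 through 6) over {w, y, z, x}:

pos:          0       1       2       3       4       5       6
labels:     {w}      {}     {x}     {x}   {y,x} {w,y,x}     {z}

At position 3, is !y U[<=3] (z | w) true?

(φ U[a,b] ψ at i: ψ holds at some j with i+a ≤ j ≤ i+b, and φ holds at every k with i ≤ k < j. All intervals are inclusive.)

False

Need some j in [3,6] with (z | w), and !y at every k in [3,j-1].
  j=3: (z | w) false.
  j=4: (z | w) false.
  j=5: (z | w) holds, but !y fails at k=4 → not this j.
  j=6: (z | w) holds, but !y fails at k=4 → not this j.
No j in the window works → until fails.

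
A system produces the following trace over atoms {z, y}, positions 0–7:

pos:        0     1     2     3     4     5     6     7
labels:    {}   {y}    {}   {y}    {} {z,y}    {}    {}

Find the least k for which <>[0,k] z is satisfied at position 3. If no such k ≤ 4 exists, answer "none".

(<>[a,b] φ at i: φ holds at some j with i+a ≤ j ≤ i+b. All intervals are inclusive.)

Scan j = 3,4,… for z:
  j=3: fails
  j=4: fails
  j=5: holds
First hit at j=5, so smallest k = 5-3 = 2.

2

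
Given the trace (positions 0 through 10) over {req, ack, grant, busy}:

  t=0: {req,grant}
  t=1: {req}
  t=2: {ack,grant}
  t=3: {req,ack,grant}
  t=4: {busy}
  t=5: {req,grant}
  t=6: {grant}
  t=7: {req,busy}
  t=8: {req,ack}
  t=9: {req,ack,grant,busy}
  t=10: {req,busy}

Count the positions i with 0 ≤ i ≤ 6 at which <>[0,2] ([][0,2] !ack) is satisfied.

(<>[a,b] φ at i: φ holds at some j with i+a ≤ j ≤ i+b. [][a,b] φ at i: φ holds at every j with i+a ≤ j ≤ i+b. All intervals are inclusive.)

Evaluate at each i in [0,6]:
  i=0: ✗ (none in [0,2])
  i=1: ✗ (none in [1,3])
  i=2: ✓ (witness j=4)
  i=3: ✓ (witness j=4)
  i=4: ✓ (witness j=4)
  i=5: ✓ (witness j=5)
  i=6: ✗ (none in [6,8])
Positions where it holds: {2, 3, 4, 5} → 4.

4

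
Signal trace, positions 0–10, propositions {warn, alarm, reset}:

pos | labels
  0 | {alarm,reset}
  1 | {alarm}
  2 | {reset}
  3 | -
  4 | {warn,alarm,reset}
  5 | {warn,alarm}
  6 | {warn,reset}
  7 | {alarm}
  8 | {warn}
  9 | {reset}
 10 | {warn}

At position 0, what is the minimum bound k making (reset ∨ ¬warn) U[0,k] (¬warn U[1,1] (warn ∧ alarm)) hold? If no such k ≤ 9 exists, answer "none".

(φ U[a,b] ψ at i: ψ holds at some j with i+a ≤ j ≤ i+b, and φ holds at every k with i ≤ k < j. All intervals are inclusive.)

3

Need earliest j ≥ 0 with (¬warn U[1,1] (warn ∧ alarm)), and (reset ∨ ¬warn) at every k in [0,j-1].
  j=0: rhs fails.
  j=1: rhs fails.
  j=2: rhs fails.
  j=3: rhs holds; lhs holds on [0,2]. k = 3.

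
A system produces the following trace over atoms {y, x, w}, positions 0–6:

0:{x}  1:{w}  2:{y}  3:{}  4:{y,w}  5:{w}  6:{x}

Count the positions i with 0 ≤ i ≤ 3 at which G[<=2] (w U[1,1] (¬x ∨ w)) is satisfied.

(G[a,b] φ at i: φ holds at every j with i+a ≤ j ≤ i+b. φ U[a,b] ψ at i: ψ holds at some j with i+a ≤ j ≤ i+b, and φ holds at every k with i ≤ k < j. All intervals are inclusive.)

Evaluate at each i in [0,3]:
  i=0: ✗ (fails at j=0)
  i=1: ✗ (fails at j=2)
  i=2: ✗ (fails at j=2)
  i=3: ✗ (fails at j=3)
Positions where it holds: {} → 0.

0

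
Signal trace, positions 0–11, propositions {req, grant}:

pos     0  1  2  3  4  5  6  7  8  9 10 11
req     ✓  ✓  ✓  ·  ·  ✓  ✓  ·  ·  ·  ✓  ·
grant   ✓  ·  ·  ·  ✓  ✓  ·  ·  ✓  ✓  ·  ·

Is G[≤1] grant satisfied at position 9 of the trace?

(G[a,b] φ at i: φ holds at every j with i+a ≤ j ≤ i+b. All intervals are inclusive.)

Check grant at every j in [9,10]:
  j=9: true
  j=10: false
Fails at j=10 → formula fails.

No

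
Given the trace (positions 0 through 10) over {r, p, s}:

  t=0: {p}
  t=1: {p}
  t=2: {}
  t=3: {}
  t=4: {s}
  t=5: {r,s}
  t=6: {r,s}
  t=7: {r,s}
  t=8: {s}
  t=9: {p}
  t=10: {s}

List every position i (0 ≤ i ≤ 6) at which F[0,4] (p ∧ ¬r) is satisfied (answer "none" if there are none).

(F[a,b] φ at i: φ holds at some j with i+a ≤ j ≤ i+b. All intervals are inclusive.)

Evaluate at each i in [0,6]:
  i=0: ✓ (witness j=0)
  i=1: ✓ (witness j=1)
  i=2: ✗ (none in [2,6])
  i=3: ✗ (none in [3,7])
  i=4: ✗ (none in [4,8])
  i=5: ✓ (witness j=9)
  i=6: ✓ (witness j=9)

0, 1, 5, 6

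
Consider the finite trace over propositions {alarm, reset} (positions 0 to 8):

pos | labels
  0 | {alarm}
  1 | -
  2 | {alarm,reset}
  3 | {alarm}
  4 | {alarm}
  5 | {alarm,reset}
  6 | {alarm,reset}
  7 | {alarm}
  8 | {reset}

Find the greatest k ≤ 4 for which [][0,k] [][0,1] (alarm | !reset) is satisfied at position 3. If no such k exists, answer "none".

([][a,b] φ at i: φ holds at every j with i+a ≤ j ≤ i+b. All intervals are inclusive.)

3

[][0,1] (alarm | !reset) must hold from j=3 onward; find where it first fails.
  j=3: holds
  j=4: holds
  j=5: holds
  j=6: holds
  j=7: fails
Holds on [3,6], so largest k = 3.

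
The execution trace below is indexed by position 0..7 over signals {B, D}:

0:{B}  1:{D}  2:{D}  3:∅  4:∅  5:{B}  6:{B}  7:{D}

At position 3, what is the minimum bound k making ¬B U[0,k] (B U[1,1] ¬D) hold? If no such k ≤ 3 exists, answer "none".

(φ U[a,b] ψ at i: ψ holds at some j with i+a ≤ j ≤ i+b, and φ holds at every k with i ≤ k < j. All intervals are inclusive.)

2

Need earliest j ≥ 3 with (B U[1,1] ¬D), and ¬B at every k in [3,j-1].
  j=3: rhs fails.
  j=4: rhs fails.
  j=5: rhs holds; lhs holds on [3,4]. k = 2.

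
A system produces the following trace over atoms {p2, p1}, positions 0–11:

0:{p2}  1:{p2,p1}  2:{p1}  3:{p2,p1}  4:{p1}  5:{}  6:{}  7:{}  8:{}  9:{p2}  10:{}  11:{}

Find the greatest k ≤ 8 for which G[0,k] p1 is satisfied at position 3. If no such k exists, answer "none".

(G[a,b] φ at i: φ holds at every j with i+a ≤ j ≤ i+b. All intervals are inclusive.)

p1 must hold from j=3 onward; find where it first fails.
  j=3: holds
  j=4: holds
  j=5: fails
Holds on [3,4], so largest k = 1.

1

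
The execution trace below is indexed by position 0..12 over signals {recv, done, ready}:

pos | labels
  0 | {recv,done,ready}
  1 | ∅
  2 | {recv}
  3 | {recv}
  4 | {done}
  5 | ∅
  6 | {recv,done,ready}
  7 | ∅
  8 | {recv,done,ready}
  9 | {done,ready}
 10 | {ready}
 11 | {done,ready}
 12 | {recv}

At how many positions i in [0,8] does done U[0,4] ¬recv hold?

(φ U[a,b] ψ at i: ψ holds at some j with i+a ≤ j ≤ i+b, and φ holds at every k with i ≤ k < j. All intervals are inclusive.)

7

Evaluate at each i in [0,8]:
  i=0: ✓ (rhs at j=1; lhs holds on [0,0])
  i=1: ✓ (rhs at j=1)
  i=2: ✗ (lhs fails at k=2 before rhs at j=4)
  i=3: ✗ (lhs fails at k=3 before rhs at j=4)
  i=4: ✓ (rhs at j=4)
  i=5: ✓ (rhs at j=5)
  i=6: ✓ (rhs at j=7; lhs holds on [6,6])
  i=7: ✓ (rhs at j=7)
  i=8: ✓ (rhs at j=9; lhs holds on [8,8])
Positions where it holds: {0, 1, 4, 5, 6, 7, 8} → 7.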